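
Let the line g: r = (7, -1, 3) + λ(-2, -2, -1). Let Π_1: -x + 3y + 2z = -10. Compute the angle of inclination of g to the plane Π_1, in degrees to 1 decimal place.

sin θ = |n·v| / (|n||v|) = |-6| / (√14 · √9) = 0.53452.
θ ≈ 32.3°.

32.3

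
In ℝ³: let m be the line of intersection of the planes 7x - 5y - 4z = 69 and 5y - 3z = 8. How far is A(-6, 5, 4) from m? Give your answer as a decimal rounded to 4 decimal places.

Direction of m: (7, -5, -4) × (0, 5, -3) = (35, 21, 35).
A point on m: solving the two plane equations with x = 5 gives (5, -2, -6).
Taking (5, -2, -6) on m with direction v = (35, 21, 35): w = A − (5, -2, -6) = (-11, 7, 10), and w × v = (35, 735, -476).
Distance = |w × v| / |v| = √768026 / √2891 ≈ 16.2991.

16.2991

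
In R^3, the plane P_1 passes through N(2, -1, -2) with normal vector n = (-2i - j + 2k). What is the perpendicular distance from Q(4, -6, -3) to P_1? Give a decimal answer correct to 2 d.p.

0.33

P_1: n·r = n·N gives -2x - y + 2z = -7.
n·Q − d = (-2)·(4) + (-1)·(-6) + (2)·(-3) − (-7) = -1; |n| = √9.
Distance = |-1| / √9 = 1/√9 ≈ 0.33.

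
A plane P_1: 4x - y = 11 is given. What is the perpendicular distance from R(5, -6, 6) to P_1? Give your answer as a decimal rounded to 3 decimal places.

3.638

n·R − d = (4)·(5) + (-1)·(-6) + (0)·(6) − 11 = 15; |n| = √17.
Distance = |15| / √17 = 15/√17 ≈ 3.638.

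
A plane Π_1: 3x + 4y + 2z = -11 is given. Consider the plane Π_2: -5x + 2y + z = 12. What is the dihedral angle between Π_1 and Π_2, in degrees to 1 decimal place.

80.2

cos θ = |n₁·n₂| / (|n₁||n₂|) = |-5| / (√29 · √30).
θ = arccos(0.16952) ≈ 80.2°.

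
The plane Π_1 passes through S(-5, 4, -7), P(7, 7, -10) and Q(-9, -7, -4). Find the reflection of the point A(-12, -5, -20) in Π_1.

SP = (12, 3, -3), SQ = (-4, -11, 3); a normal to Π_1 is SP × SQ = (-24, -24, -120).
Using S: Π_1 has equation -24x - 24y - 120z = 864.
λ = (n·A − d)/|n|² = (2808 − 864)/15552 = 1/8.
Reflection = A − 2λn = (-12, -5, -20) − (1/4)·(-24, -24, -120) = (-6, 1, 10).

(-6, 1, 10)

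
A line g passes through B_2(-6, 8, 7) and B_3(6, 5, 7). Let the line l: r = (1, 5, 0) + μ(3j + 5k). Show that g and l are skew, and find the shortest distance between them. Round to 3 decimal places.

A direction vector for g is B_3 − B_2 = (12, -3, 0).
Common perpendicular direction n = (12, -3, 0) × (0, 3, 5) = (-15, -60, 36).
With w = (1, 5, 0) − (-6, 8, 7) = (7, -3, -7), w · n = -177.
Since n ≠ 0 the lines are not parallel, and w · n = -177 ≠ 0 so they do not intersect; hence they are skew.
Distance = |w · n| / |n| = |-177| / √5121 ≈ 2.473.

2.473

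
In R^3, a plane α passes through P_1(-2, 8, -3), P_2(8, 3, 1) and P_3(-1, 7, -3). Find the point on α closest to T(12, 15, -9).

(4, 7, 1)

P_1P_2 = (10, -5, 4), P_1P_3 = (1, -1, 0); a normal to α is P_1P_2 × P_1P_3 = (4, 4, -5).
Using P_1: α has equation 4x + 4y - 5z = 39.
Foot = T − λn with λ = (n·T − d)/|n|² = (153 − 39)/57 = 2.
Foot = (12, 15, -9) − 2·(4, 4, -5) = (4, 7, 1).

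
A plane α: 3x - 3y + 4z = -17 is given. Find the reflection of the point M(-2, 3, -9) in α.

(4, -3, -1)

λ = (n·M − d)/|n|² = (-51 − (-17))/34 = -1.
Reflection = M − 2λn = (-2, 3, -9) − (-2)·(3, -3, 4) = (4, -3, -1).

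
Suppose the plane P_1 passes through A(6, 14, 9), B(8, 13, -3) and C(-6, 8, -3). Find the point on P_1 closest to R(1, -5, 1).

(-4, 9, -1)

AB = (2, -1, -12), AC = (-12, -6, -12); a normal to P_1 is AB × AC = (-60, 168, -24).
Using A: P_1 has equation -60x + 168y - 24z = 1776.
Foot = R − λn with λ = (n·R − d)/|n|² = (-924 − 1776)/32400 = -1/12.
Foot = (1, -5, 1) − (-1/12)·(-60, 168, -24) = (-4, 9, -1).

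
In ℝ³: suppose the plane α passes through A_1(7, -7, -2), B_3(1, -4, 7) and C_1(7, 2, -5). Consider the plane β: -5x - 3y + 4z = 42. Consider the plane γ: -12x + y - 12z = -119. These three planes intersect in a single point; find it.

A_1B_3 = (-6, 3, 9), A_1C_1 = (0, 9, -3); a normal to α is A_1B_3 × A_1C_1 = (-90, -18, -54).
Using A_1: α has equation -90x - 18y - 54z = -396.
Solving the 3×3 linear system -90x - 18y - 54z = -396, -5x - 3y + 4z = 42, -12x + y - 12z = -119 (e.g. by elimination or Cramer's rule, determinant = 1278) gives (3, -11, 6).

(3, -11, 6)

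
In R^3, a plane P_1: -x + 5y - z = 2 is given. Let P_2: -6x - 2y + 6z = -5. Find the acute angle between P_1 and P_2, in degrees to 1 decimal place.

77.2

cos θ = |n₁·n₂| / (|n₁||n₂|) = |-10| / (√27 · √76).
θ = arccos(0.22076) ≈ 77.2°.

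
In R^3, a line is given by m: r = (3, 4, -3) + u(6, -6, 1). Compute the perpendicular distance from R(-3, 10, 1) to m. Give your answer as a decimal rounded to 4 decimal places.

4.9656

Taking (3, 4, -3) on m with direction v = (6, -6, 1): w = R − (3, 4, -3) = (-6, 6, 4), and w × v = (30, 30, 0).
Distance = |w × v| / |v| = √1800 / √73 ≈ 4.9656.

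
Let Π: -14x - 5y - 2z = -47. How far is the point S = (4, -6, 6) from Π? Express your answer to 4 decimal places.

0.6000

n·S − d = (-14)·(4) + (-5)·(-6) + (-2)·(6) − (-47) = 9; |n| = √225.
Distance = |9| / √225 = 9/√225 ≈ 0.6000.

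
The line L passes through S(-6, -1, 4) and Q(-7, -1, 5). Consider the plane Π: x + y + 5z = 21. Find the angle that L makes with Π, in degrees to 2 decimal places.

A direction vector for L is Q − S = (-1, 0, 1).
sin θ = |n·v| / (|n||v|) = |4| / (√27 · √2) = 0.54433.
θ ≈ 32.98°.

32.98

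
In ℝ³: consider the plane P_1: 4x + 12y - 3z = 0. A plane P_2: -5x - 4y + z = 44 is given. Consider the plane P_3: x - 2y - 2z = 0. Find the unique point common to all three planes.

Solving the 3×3 linear system 4x + 12y - 3z = 0, -5x - 4y + z = 44, x - 2y - 2z = 0 (e.g. by elimination or Cramer's rule, determinant = -110) gives (-12, 2, -8).

(-12, 2, -8)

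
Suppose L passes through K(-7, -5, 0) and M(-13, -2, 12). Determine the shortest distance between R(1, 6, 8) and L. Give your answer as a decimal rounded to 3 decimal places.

A direction vector for L is M − K = (-6, 3, 12).
Taking (-7, -5, 0) on L with direction v = (-6, 3, 12): w = R − (-7, -5, 0) = (8, 11, 8), and w × v = (108, -144, 90).
Distance = |w × v| / |v| = √40500 / √189 ≈ 14.639.

14.639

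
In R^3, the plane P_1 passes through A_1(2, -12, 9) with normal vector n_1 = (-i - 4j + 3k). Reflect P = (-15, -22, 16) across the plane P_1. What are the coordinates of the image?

P_1: n_1·r = n_1·A_1 gives -x - 4y + 3z = 73.
λ = (n·P − d)/|n|² = (151 − 73)/26 = 3.
Reflection = P − 2λn = (-15, -22, 16) − 6·(-1, -4, 3) = (-9, 2, -2).

(-9, 2, -2)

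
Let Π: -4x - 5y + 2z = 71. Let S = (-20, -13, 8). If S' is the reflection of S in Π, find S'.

λ = (n·S − d)/|n|² = (161 − 71)/45 = 2.
Reflection = S − 2λn = (-20, -13, 8) − 4·(-4, -5, 2) = (-4, 7, 0).

(-4, 7, 0)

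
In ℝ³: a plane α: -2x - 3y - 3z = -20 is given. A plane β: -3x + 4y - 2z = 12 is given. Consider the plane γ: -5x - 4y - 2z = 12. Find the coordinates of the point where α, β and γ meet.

(-8, 2, 10)

Solving the 3×3 linear system -2x - 3y - 3z = -20, -3x + 4y - 2z = 12, -5x - 4y - 2z = 12 (e.g. by elimination or Cramer's rule, determinant = -76) gives (-8, 2, 10).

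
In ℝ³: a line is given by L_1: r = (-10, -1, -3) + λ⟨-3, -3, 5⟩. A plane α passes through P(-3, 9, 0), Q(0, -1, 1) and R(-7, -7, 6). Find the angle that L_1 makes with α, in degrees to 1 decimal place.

21.5

PQ = (3, -10, 1), PR = (-4, -16, 6); a normal to α is PQ × PR = (-44, -22, -88).
Using P: α has equation -44x - 22y - 88z = -66.
sin θ = |n·v| / (|n||v|) = |-242| / (√10164 · √43) = 0.36606.
θ ≈ 21.5°.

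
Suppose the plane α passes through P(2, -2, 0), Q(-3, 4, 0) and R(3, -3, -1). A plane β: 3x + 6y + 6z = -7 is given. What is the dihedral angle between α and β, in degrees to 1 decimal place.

40.4

PQ = (-5, 6, 0), PR = (1, -1, -1); a normal to α is PQ × PR = (-6, -5, -1).
Using P: α has equation -6x - 5y - z = -2.
cos θ = |n₁·n₂| / (|n₁||n₂|) = |-54| / (√62 · √81).
θ = arccos(0.76200) ≈ 40.4°.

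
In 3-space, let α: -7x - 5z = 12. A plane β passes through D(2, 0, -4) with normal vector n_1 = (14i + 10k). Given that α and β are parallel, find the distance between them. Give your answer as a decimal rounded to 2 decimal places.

0.70

β: n_1·r = n_1·D gives 14x + 10z = -12.
Rescale β by 1/(-2): -7x - 5z = 6. Then distance = |12 − 6| / √74 ≈ 0.70.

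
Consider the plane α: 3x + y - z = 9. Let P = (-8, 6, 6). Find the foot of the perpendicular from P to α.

Foot = P − λn with λ = (n·P − d)/|n|² = (-24 − 9)/11 = -3.
Foot = (-8, 6, 6) − (-3)·(3, 1, -1) = (1, 9, 3).

(1, 9, 3)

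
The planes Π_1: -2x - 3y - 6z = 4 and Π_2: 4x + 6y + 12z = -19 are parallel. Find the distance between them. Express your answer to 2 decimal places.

0.79

Rescale Π_2 by 1/(-2): -2x - 3y - 6z = 19/2. Then distance = |4 − (19/2)| / √49 ≈ 0.79.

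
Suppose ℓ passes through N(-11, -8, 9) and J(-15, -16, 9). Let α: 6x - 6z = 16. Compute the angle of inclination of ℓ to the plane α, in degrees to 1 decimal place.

18.4

A direction vector for ℓ is J − N = (-4, -8, 0).
sin θ = |n·v| / (|n||v|) = |-24| / (√72 · √80) = 0.31623.
θ ≈ 18.4°.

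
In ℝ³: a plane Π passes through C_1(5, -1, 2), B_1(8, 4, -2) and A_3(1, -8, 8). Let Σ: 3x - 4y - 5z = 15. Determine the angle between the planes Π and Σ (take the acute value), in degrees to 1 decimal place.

C_1B_1 = (3, 5, -4), C_1A_3 = (-4, -7, 6); a normal to Π is C_1B_1 × C_1A_3 = (2, -2, -1).
Using C_1: Π has equation 2x - 2y - z = 10.
cos θ = |n₁·n₂| / (|n₁||n₂|) = |19| / (√9 · √50).
θ = arccos(0.89567) ≈ 26.4°.

26.4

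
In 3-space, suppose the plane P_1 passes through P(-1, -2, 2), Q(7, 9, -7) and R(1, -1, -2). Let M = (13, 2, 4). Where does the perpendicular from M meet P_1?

PQ = (8, 11, -9), PR = (2, 1, -4); a normal to P_1 is PQ × PR = (-35, 14, -14).
Using P: P_1 has equation -35x + 14y - 14z = -21.
Foot = M − λn with λ = (n·M − d)/|n|² = (-483 − (-21))/1617 = -2/7.
Foot = (13, 2, 4) − (-2/7)·(-35, 14, -14) = (3, 6, 0).

(3, 6, 0)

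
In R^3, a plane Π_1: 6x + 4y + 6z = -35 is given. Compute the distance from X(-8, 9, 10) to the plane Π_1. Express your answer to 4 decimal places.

8.8478

n·X − d = (6)·(-8) + (4)·(9) + (6)·(10) − (-35) = 83; |n| = √88.
Distance = |83| / √88 = 83/√88 ≈ 8.8478.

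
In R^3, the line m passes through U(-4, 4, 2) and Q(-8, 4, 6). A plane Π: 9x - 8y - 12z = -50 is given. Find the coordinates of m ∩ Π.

A direction vector for m is Q − U = (-4, 0, 4).
Substitute r = (-4, 4, 2) + t(-4, 0, 4) into the plane: -92 + (-84)t = -50, so t = -1/2.
Intersection: (-4, 4, 2) + (-1/2)·(-4, 0, 4) = (-2, 4, 0).

(-2, 4, 0)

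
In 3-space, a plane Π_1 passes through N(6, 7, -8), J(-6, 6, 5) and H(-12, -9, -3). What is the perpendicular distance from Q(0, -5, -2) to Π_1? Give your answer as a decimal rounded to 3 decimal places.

NJ = (-12, -1, 13), NH = (-18, -16, 5); a normal to Π_1 is NJ × NH = (203, -174, 174).
Using N: Π_1 has equation 203x - 174y + 174z = -1392.
n·Q − d = (203)·(0) + (-174)·(-5) + (174)·(-2) − (-1392) = 1914; |n| = √101761.
Distance = |1914| / √101761 = 1914/√101761 ≈ 6.000.

6.000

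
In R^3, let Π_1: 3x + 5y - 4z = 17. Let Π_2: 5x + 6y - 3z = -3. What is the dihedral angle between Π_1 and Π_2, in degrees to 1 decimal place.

15.5

cos θ = |n₁·n₂| / (|n₁||n₂|) = |57| / (√50 · √70).
θ = arccos(0.96348) ≈ 15.5°.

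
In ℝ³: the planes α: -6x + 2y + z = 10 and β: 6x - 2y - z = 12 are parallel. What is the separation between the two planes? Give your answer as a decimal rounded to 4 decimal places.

Rescale β by 1/(-1): -6x + 2y + z = -12. Then distance = |10 − (-12)| / √41 ≈ 3.4358.

3.4358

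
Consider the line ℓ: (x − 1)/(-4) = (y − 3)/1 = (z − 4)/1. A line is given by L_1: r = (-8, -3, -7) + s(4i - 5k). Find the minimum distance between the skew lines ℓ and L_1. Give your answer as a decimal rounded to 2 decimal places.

ℓ has direction (-4, 1, 1) through (1, 3, 4).
Common perpendicular direction n = (-4, 1, 1) × (4, 0, -5) = (-5, -16, -4).
With w = (-8, -3, -7) − (1, 3, 4) = (-9, -6, -11), w · n = 185.
Distance = |w · n| / |n| = |185| / √297 ≈ 10.73.

10.73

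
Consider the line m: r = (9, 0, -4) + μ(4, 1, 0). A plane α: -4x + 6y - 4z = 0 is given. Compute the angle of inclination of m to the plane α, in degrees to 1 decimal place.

sin θ = |n·v| / (|n||v|) = |-10| / (√68 · √17) = 0.29412.
θ ≈ 17.1°.

17.1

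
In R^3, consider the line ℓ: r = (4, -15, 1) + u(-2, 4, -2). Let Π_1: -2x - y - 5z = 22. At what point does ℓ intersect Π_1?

(0, -7, -3)

Substitute r = (4, -15, 1) + t(-2, 4, -2) into the plane: 2 + 10t = 22, so t = 2.
Intersection: (4, -15, 1) + 2·(-2, 4, -2) = (0, -7, -3).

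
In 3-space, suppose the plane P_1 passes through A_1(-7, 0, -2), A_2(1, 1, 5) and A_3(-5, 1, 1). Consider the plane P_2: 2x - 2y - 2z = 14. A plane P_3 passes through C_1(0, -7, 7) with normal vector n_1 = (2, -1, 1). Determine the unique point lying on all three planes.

(5, -3, 1)

A_1A_2 = (8, 1, 7), A_1A_3 = (2, 1, 3); a normal to P_1 is A_1A_2 × A_1A_3 = (-4, -10, 6).
Using A_1: P_1 has equation -4x - 10y + 6z = 16.
P_3: n_1·r = n_1·C_1 gives 2x - y + z = 14.
Solving the 3×3 linear system -4x - 10y + 6z = 16, 2x - 2y - 2z = 14, 2x - y + z = 14 (e.g. by elimination or Cramer's rule, determinant = 88) gives (5, -3, 1).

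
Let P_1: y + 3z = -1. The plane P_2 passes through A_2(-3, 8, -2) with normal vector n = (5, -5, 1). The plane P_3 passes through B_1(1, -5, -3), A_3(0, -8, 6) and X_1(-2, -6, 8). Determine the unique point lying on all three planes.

(-6, 5, -2)

P_2: n·r = n·A_2 gives 5x - 5y + z = -57.
B_1A_3 = (-1, -3, 9), B_1X_1 = (-3, -1, 11); a normal to P_3 is B_1A_3 × B_1X_1 = (-24, -16, -8).
Using B_1: P_3 has equation -24x - 16y - 8z = 80.
Solving the 3×3 linear system y + 3z = -1, 5x - 5y + z = -57, -24x - 16y - 8z = 80 (e.g. by elimination or Cramer's rule, determinant = -584) gives (-6, 5, -2).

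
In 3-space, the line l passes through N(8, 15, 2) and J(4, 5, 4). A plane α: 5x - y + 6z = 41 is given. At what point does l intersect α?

(0, -5, 6)

A direction vector for l is J − N = (-4, -10, 2).
Substitute r = (8, 15, 2) + t(-4, -10, 2) into the plane: 37 + 2t = 41, so t = 2.
Intersection: (8, 15, 2) + 2·(-4, -10, 2) = (0, -5, 6).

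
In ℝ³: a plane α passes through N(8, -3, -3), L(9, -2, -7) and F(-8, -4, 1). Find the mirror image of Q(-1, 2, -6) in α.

NL = (1, 1, -4), NF = (-16, -1, 4); a normal to α is NL × NF = (0, 60, 15).
Using N: α has equation 60y + 15z = -225.
λ = (n·Q − d)/|n|² = (30 − (-225))/3825 = 1/15.
Reflection = Q − 2λn = (-1, 2, -6) − (2/15)·(0, 60, 15) = (-1, -6, -8).

(-1, -6, -8)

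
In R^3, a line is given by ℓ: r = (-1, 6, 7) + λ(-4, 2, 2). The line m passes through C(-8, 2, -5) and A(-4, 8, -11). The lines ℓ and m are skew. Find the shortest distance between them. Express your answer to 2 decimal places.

A direction vector for m is A − C = (4, 6, -6).
Common perpendicular direction n = (-4, 2, 2) × (4, 6, -6) = (-24, -16, -32).
With w = (-8, 2, -5) − (-1, 6, 7) = (-7, -4, -12), w · n = 616.
Distance = |w · n| / |n| = |616| / √1856 ≈ 14.30.

14.30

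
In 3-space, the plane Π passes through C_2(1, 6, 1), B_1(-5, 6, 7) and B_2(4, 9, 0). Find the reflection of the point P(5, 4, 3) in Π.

(-1, 8, -3)

C_2B_1 = (-6, 0, 6), C_2B_2 = (3, 3, -1); a normal to Π is C_2B_1 × C_2B_2 = (-18, 12, -18).
Using C_2: Π has equation -18x + 12y - 18z = 36.
λ = (n·P − d)/|n|² = (-96 − 36)/792 = -1/6.
Reflection = P − 2λn = (5, 4, 3) − (-1/3)·(-18, 12, -18) = (-1, 8, -3).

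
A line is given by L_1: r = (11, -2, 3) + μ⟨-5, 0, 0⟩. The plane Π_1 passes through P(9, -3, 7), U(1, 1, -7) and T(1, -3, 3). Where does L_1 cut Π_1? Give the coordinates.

PU = (-8, 4, -14), PT = (-8, 0, -4); a normal to Π_1 is PU × PT = (-16, 80, 32).
Using P: Π_1 has equation -16x + 80y + 32z = -160.
Substitute r = (11, -2, 3) + t(-5, 0, 0) into the plane: -240 + 80t = -160, so t = 1.
Intersection: (11, -2, 3) + 1·(-5, 0, 0) = (6, -2, 3).

(6, -2, 3)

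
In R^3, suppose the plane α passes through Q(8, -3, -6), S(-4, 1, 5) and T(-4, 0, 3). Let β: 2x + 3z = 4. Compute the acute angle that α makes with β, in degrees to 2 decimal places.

64.44

QS = (-12, 4, 11), QT = (-12, 3, 9); a normal to α is QS × QT = (3, -24, 12).
Using Q: α has equation 3x - 24y + 12z = 24.
cos θ = |n₁·n₂| / (|n₁||n₂|) = |42| / (√729 · √13).
θ = arccos(0.43143) ≈ 64.44°.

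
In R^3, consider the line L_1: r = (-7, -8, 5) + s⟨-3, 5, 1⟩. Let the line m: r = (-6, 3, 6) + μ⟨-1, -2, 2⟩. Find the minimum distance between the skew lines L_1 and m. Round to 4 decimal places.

Common perpendicular direction n = (-3, 5, 1) × (-1, -2, 2) = (12, 5, 11).
With w = (-6, 3, 6) − (-7, -8, 5) = (1, 11, 1), w · n = 78.
Distance = |w · n| / |n| = |78| / √290 ≈ 4.5803.

4.5803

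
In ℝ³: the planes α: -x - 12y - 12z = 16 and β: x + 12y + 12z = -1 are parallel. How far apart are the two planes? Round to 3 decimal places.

0.882

Rescale β by 1/(-1): -x - 12y - 12z = 1. Then distance = |16 − 1| / √289 ≈ 0.882.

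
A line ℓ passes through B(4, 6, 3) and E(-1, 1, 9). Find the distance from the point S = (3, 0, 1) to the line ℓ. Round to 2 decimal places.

A direction vector for ℓ is E − B = (-5, -5, 6).
Taking (4, 6, 3) on ℓ with direction v = (-5, -5, 6): w = S − (4, 6, 3) = (-1, -6, -2), and w × v = (-46, 16, -25).
Distance = |w × v| / |v| = √2997 / √86 ≈ 5.90.

5.90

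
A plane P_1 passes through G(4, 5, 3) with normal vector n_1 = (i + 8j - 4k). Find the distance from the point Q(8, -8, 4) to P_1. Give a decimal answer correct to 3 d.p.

11.556

P_1: n_1·r = n_1·G gives x + 8y - 4z = 32.
n·Q − d = (1)·(8) + (8)·(-8) + (-4)·(4) − 32 = -104; |n| = √81.
Distance = |-104| / √81 = 104/√81 ≈ 11.556.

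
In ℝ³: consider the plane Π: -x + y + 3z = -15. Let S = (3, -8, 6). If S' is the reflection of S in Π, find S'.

λ = (n·S − d)/|n|² = (7 − (-15))/11 = 2.
Reflection = S − 2λn = (3, -8, 6) − 4·(-1, 1, 3) = (7, -12, -6).

(7, -12, -6)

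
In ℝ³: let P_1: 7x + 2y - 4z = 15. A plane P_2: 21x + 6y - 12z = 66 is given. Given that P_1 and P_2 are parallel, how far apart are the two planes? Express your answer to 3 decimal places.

0.843

Rescale P_2 by 1/3: 7x + 2y - 4z = 22. Then distance = |15 − 22| / √69 ≈ 0.843.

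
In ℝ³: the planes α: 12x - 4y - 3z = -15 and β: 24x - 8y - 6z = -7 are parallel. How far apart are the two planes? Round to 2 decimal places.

Rescale β by 1/2: 12x - 4y - 3z = -7/2. Then distance = |-15 − (-7/2)| / √169 ≈ 0.88.

0.88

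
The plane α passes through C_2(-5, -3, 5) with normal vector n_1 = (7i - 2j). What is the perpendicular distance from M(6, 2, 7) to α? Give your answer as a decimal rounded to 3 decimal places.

9.203

α: n_1·r = n_1·C_2 gives 7x - 2y = -29.
n·M − d = (7)·(6) + (-2)·(2) + (0)·(7) − (-29) = 67; |n| = √53.
Distance = |67| / √53 = 67/√53 ≈ 9.203.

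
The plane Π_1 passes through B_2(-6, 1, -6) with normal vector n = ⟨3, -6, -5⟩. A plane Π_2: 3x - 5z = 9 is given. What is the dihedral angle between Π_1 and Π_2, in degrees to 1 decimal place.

Π_1: n·r = n·B_2 gives 3x - 6y - 5z = 6.
cos θ = |n₁·n₂| / (|n₁||n₂|) = |34| / (√70 · √34).
θ = arccos(0.69693) ≈ 45.8°.

45.8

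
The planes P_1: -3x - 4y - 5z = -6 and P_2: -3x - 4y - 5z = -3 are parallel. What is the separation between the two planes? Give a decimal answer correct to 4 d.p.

0.4243

Same normal n = (-3, -4, -5) with |n| = √50; distance = |-6 − (-3)| / |n| = 3/√50 ≈ 0.4243.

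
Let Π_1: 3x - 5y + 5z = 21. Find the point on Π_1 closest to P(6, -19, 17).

(-3, -4, 2)

Foot = P − λn with λ = (n·P − d)/|n|² = (198 − 21)/59 = 3.
Foot = (6, -19, 17) − 3·(3, -5, 5) = (-3, -4, 2).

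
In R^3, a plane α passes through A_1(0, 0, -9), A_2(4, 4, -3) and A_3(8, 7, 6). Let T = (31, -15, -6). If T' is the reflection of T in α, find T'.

A_1A_2 = (4, 4, 6), A_1A_3 = (8, 7, 15); a normal to α is A_1A_2 × A_1A_3 = (18, -12, -4).
Using A_1: α has equation 18x - 12y - 4z = 36.
λ = (n·T − d)/|n|² = (762 − 36)/484 = 3/2.
Reflection = T − 2λn = (31, -15, -6) − 3·(18, -12, -4) = (-23, 21, 6).

(-23, 21, 6)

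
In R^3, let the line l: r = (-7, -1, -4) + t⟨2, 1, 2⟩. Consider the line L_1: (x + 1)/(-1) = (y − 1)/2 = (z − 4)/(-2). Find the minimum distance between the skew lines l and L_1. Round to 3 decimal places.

L_1 has direction (-1, 2, -2) through (-1, 1, 4).
Common perpendicular direction n = (2, 1, 2) × (-1, 2, -2) = (-6, 2, 5).
With w = (-1, 1, 4) − (-7, -1, -4) = (6, 2, 8), w · n = 8.
Distance = |w · n| / |n| = |8| / √65 ≈ 0.992.

0.992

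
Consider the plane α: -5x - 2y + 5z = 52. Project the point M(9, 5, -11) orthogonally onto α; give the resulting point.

(-6, -1, 4)

Foot = M − λn with λ = (n·M − d)/|n|² = (-110 − 52)/54 = -3.
Foot = (9, 5, -11) − (-3)·(-5, -2, 5) = (-6, -1, 4).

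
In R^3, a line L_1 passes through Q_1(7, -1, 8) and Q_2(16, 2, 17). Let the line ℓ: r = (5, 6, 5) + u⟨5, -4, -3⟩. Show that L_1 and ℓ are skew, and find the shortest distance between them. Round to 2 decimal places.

A direction vector for L_1 is Q_2 − Q_1 = (9, 3, 9).
Common perpendicular direction n = (9, 3, 9) × (5, -4, -3) = (27, 72, -51).
With w = (5, 6, 5) − (7, -1, 8) = (-2, 7, -3), w · n = 603.
Since n ≠ 0 the lines are not parallel, and w · n = 603 ≠ 0 so they do not intersect; hence they are skew.
Distance = |w · n| / |n| = |603| / √8514 ≈ 6.54.

6.54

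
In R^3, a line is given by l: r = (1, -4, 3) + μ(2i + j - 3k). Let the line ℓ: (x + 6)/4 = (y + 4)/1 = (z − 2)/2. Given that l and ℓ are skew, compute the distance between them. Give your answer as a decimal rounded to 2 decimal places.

ℓ has direction (4, 1, 2) through (-6, -4, 2).
Common perpendicular direction n = (2, 1, -3) × (4, 1, 2) = (5, -16, -2).
With w = (-6, -4, 2) − (1, -4, 3) = (-7, 0, -1), w · n = -33.
Distance = |w · n| / |n| = |-33| / √285 ≈ 1.95.

1.95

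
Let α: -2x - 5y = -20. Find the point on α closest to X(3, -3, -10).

(5, 2, -10)

Foot = X − λn with λ = (n·X − d)/|n|² = (9 − (-20))/29 = 1.
Foot = (3, -3, -10) − 1·(-2, -5, 0) = (5, 2, -10).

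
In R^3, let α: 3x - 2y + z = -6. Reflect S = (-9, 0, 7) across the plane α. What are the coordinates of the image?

(-3, -4, 9)

λ = (n·S − d)/|n|² = (-20 − (-6))/14 = -1.
Reflection = S − 2λn = (-9, 0, 7) − (-2)·(3, -2, 1) = (-3, -4, 9).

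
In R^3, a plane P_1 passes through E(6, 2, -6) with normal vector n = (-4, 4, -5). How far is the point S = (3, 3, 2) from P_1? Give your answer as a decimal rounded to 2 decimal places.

3.18

P_1: n·r = n·E gives -4x + 4y - 5z = 14.
n·S − d = (-4)·(3) + (4)·(3) + (-5)·(2) − 14 = -24; |n| = √57.
Distance = |-24| / √57 = 24/√57 ≈ 3.18.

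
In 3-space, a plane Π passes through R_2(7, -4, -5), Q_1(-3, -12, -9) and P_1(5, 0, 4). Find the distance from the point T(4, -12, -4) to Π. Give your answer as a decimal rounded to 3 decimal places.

R_2Q_1 = (-10, -8, -4), R_2P_1 = (-2, 4, 9); a normal to Π is R_2Q_1 × R_2P_1 = (-56, 98, -56).
Using R_2: Π has equation -56x + 98y - 56z = -504.
n·T − d = (-56)·(4) + (98)·(-12) + (-56)·(-4) − (-504) = -672; |n| = √15876.
Distance = |-672| / √15876 = 672/√15876 ≈ 5.333.

5.333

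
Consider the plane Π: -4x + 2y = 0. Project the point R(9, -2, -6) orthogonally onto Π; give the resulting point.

(1, 2, -6)

Foot = R − λn with λ = (n·R − d)/|n|² = (-40 − 0)/20 = -2.
Foot = (9, -2, -6) − (-2)·(-4, 2, 0) = (1, 2, -6).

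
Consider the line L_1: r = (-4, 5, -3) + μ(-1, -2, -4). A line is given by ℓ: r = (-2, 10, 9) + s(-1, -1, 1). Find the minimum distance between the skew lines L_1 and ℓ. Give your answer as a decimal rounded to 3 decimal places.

0.127

Common perpendicular direction n = (-1, -2, -4) × (-1, -1, 1) = (-6, 5, -1).
With w = (-2, 10, 9) − (-4, 5, -3) = (2, 5, 12), w · n = 1.
Distance = |w · n| / |n| = |1| / √62 ≈ 0.127.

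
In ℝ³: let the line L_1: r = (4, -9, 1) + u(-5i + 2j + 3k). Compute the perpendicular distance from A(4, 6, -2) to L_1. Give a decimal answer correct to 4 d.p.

Taking (4, -9, 1) on L_1 with direction v = (-5, 2, 3): w = A − (4, -9, 1) = (0, 15, -3), and w × v = (51, 15, 75).
Distance = |w × v| / |v| = √8451 / √38 ≈ 14.9129.

14.9129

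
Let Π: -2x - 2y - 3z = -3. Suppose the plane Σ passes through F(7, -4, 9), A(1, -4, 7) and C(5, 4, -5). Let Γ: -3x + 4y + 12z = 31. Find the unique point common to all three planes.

(-1, -2, 3)

FA = (-6, 0, -2), FC = (-2, 8, -14); a normal to Σ is FA × FC = (16, -80, -48).
Using F: Σ has equation 16x - 80y - 48z = 0.
Solving the 3×3 linear system -2x - 2y - 3z = -3, 16x - 80y - 48z = 0, -3x + 4y + 12z = 31 (e.g. by elimination or Cramer's rule, determinant = 2160) gives (-1, -2, 3).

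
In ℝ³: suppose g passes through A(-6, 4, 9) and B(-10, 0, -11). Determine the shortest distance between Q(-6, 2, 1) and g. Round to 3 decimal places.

1.633

A direction vector for g is B − A = (-4, -4, -20).
Taking (-6, 4, 9) on g with direction v = (-4, -4, -20): w = Q − (-6, 4, 9) = (0, -2, -8), and w × v = (8, 32, -8).
Distance = |w × v| / |v| = √1152 / √432 ≈ 1.633.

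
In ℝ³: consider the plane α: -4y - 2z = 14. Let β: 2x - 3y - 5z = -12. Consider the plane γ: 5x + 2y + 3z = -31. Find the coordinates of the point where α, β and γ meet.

Solving the 3×3 linear system -4y - 2z = 14, 2x - 3y - 5z = -12, 5x + 2y + 3z = -31 (e.g. by elimination or Cramer's rule, determinant = 86) gives (-6, -5, 3).

(-6, -5, 3)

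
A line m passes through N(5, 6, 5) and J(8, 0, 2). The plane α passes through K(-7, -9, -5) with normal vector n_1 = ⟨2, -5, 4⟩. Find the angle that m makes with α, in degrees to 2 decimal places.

29.13

A direction vector for m is J − N = (3, -6, -3).
α: n_1·r = n_1·K gives 2x - 5y + 4z = 11.
sin θ = |n·v| / (|n||v|) = |24| / (√45 · √54) = 0.48686.
θ ≈ 29.13°.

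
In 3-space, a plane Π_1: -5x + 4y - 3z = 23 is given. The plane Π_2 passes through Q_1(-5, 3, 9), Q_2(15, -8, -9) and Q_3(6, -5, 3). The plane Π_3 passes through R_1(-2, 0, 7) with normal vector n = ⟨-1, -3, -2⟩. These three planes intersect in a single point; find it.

Q_1Q_2 = (20, -11, -18), Q_1Q_3 = (11, -8, -6); a normal to Π_2 is Q_1Q_2 × Q_1Q_3 = (-78, -78, -39).
Using Q_1: Π_2 has equation -78x - 78y - 39z = -195.
Π_3: n·r = n·R_1 gives -x - 3y - 2z = -12.
Solving the 3×3 linear system -5x + 4y - 3z = 23, -78x - 78y - 39z = -195, -x - 3y - 2z = -12 (e.g. by elimination or Cramer's rule, determinant = -1131) gives (-2, 4, 1).

(-2, 4, 1)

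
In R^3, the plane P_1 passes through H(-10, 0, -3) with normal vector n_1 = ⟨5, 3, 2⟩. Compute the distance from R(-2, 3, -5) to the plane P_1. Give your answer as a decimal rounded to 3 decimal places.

7.300

P_1: n_1·r = n_1·H gives 5x + 3y + 2z = -56.
n·R − d = (5)·(-2) + (3)·(3) + (2)·(-5) − (-56) = 45; |n| = √38.
Distance = |45| / √38 = 45/√38 ≈ 7.300.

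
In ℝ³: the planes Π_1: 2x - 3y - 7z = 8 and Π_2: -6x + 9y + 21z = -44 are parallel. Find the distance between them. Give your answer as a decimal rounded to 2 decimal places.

0.85

Rescale Π_2 by 1/(-3): 2x - 3y - 7z = 44/3. Then distance = |8 − (44/3)| / √62 ≈ 0.85.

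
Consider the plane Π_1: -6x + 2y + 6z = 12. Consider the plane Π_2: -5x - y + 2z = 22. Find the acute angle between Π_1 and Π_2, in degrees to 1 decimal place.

33.1

cos θ = |n₁·n₂| / (|n₁||n₂|) = |40| / (√76 · √30).
θ = arccos(0.83771) ≈ 33.1°.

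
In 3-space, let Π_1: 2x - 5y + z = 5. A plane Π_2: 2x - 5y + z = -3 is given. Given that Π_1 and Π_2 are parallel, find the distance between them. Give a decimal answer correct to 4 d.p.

1.4606

Same normal n = (2, -5, 1) with |n| = √30; distance = |5 − (-3)| / |n| = 8/√30 ≈ 1.4606.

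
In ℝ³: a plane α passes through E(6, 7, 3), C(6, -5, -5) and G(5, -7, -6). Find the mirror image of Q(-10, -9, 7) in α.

EC = (0, -12, -8), EG = (-1, -14, -9); a normal to α is EC × EG = (-4, 8, -12).
Using E: α has equation -4x + 8y - 12z = -4.
λ = (n·Q − d)/|n|² = (-116 − (-4))/224 = -1/2.
Reflection = Q − 2λn = (-10, -9, 7) − (-1)·(-4, 8, -12) = (-14, -1, -5).

(-14, -1, -5)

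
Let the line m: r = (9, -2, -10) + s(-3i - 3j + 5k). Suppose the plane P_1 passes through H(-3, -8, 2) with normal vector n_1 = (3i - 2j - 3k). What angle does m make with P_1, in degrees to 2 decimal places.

P_1: n_1·r = n_1·H gives 3x - 2y - 3z = 1.
sin θ = |n·v| / (|n||v|) = |-18| / (√22 · √43) = 0.58523.
θ ≈ 35.82°.

35.82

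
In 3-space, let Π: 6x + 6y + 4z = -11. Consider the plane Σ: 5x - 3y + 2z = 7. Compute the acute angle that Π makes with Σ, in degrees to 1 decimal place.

69.8

cos θ = |n₁·n₂| / (|n₁||n₂|) = |20| / (√88 · √38).
θ = arccos(0.34586) ≈ 69.8°.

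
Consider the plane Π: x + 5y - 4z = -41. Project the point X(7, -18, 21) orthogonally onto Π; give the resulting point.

Foot = X − λn with λ = (n·X − d)/|n|² = (-167 − (-41))/42 = -3.
Foot = (7, -18, 21) − (-3)·(1, 5, -4) = (10, -3, 9).

(10, -3, 9)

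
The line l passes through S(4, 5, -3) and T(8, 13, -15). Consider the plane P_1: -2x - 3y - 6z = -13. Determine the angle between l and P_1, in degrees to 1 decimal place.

22.4

A direction vector for l is T − S = (4, 8, -12).
sin θ = |n·v| / (|n||v|) = |40| / (√49 · √224) = 0.38180.
θ ≈ 22.4°.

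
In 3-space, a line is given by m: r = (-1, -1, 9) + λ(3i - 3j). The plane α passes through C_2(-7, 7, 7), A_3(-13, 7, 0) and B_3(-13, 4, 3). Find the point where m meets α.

(-7, 5, 9)

C_2A_3 = (-6, 0, -7), C_2B_3 = (-6, -3, -4); a normal to α is C_2A_3 × C_2B_3 = (-21, 18, 18).
Using C_2: α has equation -21x + 18y + 18z = 399.
Substitute r = (-1, -1, 9) + t(3, -3, 0) into the plane: 165 + (-117)t = 399, so t = -2.
Intersection: (-1, -1, 9) + (-2)·(3, -3, 0) = (-7, 5, 9).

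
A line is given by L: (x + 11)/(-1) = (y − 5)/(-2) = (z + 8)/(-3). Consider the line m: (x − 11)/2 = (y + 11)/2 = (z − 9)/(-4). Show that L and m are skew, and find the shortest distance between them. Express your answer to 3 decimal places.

L has direction (-1, -2, -3) through (-11, 5, -8).
m has direction (2, 2, -4) through (11, -11, 9).
Common perpendicular direction n = (-1, -2, -3) × (2, 2, -4) = (14, -10, 2).
With w = (11, -11, 9) − (-11, 5, -8) = (22, -16, 17), w · n = 502.
Since n ≠ 0 the lines are not parallel, and w · n = 502 ≠ 0 so they do not intersect; hence they are skew.
Distance = |w · n| / |n| = |502| / √300 ≈ 28.983.

28.983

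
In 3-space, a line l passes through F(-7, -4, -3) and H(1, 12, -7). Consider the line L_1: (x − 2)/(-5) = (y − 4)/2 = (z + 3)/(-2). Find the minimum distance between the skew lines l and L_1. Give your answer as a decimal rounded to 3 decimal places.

0.684

A direction vector for l is H − F = (8, 16, -4).
L_1 has direction (-5, 2, -2) through (2, 4, -3).
Common perpendicular direction n = (8, 16, -4) × (-5, 2, -2) = (-24, 36, 96).
With w = (2, 4, -3) − (-7, -4, -3) = (9, 8, 0), w · n = 72.
Distance = |w · n| / |n| = |72| / √11088 ≈ 0.684.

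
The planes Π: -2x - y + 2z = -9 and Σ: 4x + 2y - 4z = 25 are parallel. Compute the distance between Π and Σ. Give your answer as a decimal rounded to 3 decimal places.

1.167

Rescale Σ by 1/(-2): -2x - y + 2z = -25/2. Then distance = |-9 − (-25/2)| / √9 ≈ 1.167.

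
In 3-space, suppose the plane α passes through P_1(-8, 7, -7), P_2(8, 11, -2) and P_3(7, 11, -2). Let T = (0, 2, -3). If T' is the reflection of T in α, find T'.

(0, 12, -11)

P_1P_2 = (16, 4, 5), P_1P_3 = (15, 4, 5); a normal to α is P_1P_2 × P_1P_3 = (0, -5, 4).
Using P_1: α has equation -5y + 4z = -63.
λ = (n·T − d)/|n|² = (-22 − (-63))/41 = 1.
Reflection = T − 2λn = (0, 2, -3) − 2·(0, -5, 4) = (0, 12, -11).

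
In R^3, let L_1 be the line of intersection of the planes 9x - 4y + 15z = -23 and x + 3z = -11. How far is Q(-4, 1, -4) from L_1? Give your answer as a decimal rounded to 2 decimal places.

9.21

Direction of L_1: (9, -4, 15) × (1, 0, 3) = (-12, -12, 4).
A point on L_1: solving the two plane equations with x = 4 gives (4, -4, -5).
Taking (4, -4, -5) on L_1 with direction v = (-12, -12, 4): w = Q − (4, -4, -5) = (-8, 5, 1), and w × v = (32, 20, 156).
Distance = |w × v| / |v| = √25760 / √304 ≈ 9.21.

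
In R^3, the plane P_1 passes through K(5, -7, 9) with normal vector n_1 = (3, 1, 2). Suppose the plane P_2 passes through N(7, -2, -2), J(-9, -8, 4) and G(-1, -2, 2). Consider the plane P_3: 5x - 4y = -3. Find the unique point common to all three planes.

P_1: n_1·r = n_1·K gives 3x + y + 2z = 26.
NJ = (-16, -6, 6), NG = (-8, 0, 4); a normal to P_2 is NJ × NG = (-24, 16, -48).
Using N: P_2 has equation -24x + 16y - 48z = -104.
Solving the 3×3 linear system 3x + y + 2z = 26, -24x + 16y - 48z = -104, 5x - 4y = -3 (e.g. by elimination or Cramer's rule, determinant = -784) gives (5, 7, 2).

(5, 7, 2)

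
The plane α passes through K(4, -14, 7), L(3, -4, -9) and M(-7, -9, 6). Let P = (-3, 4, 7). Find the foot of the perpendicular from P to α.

KL = (-1, 10, -16), KM = (-11, 5, -1); a normal to α is KL × KM = (70, 175, 105).
Using K: α has equation 70x + 175y + 105z = -1435.
Foot = P − λn with λ = (n·P − d)/|n|² = (1225 − (-1435))/46550 = 2/35.
Foot = (-3, 4, 7) − (2/35)·(70, 175, 105) = (-7, -6, 1).

(-7, -6, 1)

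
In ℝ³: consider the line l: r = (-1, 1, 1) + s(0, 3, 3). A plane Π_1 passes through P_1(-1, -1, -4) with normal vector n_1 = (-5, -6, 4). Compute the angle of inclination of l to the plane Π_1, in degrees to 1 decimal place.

Π_1: n_1·r = n_1·P_1 gives -5x - 6y + 4z = -5.
sin θ = |n·v| / (|n||v|) = |-6| / (√77 · √18) = 0.16116.
θ ≈ 9.3°.

9.3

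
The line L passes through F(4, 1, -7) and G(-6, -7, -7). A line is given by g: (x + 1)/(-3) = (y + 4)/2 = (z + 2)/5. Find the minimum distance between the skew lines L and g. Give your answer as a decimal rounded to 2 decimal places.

3.48

A direction vector for L is G − F = (-10, -8, 0).
g has direction (-3, 2, 5) through (-1, -4, -2).
Common perpendicular direction n = (-10, -8, 0) × (-3, 2, 5) = (-40, 50, -44).
With w = (-1, -4, -2) − (4, 1, -7) = (-5, -5, 5), w · n = -270.
Distance = |w · n| / |n| = |-270| / √6036 ≈ 3.48.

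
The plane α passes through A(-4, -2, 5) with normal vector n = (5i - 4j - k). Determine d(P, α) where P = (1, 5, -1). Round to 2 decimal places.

α: n·r = n·A gives 5x - 4y - z = -17.
n·P − d = (5)·(1) + (-4)·(5) + (-1)·(-1) − (-17) = 3; |n| = √42.
Distance = |3| / √42 = 3/√42 ≈ 0.46.

0.46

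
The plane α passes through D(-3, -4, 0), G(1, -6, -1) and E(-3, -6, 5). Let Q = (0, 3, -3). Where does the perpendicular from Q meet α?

(-3, -2, -5)

DG = (4, -2, -1), DE = (0, -2, 5); a normal to α is DG × DE = (-12, -20, -8).
Using D: α has equation -12x - 20y - 8z = 116.
Foot = Q − λn with λ = (n·Q − d)/|n|² = (-36 − 116)/608 = -1/4.
Foot = (0, 3, -3) − (-1/4)·(-12, -20, -8) = (-3, -2, -5).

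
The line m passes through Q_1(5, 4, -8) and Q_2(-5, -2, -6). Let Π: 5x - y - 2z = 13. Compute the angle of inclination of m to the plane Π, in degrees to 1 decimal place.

A direction vector for m is Q_2 − Q_1 = (-10, -6, 2).
sin θ = |n·v| / (|n||v|) = |-48| / (√30 · √140) = 0.74066.
θ ≈ 47.8°.

47.8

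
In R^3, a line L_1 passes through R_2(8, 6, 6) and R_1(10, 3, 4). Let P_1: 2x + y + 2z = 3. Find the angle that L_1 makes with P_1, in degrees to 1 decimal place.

14.0

A direction vector for L_1 is R_1 − R_2 = (2, -3, -2).
sin θ = |n·v| / (|n||v|) = |-3| / (√9 · √17) = 0.24254.
θ ≈ 14.0°.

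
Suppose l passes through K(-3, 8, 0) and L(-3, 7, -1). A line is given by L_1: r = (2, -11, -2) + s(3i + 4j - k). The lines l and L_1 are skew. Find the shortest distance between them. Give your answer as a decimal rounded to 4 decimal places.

A direction vector for l is L − K = (0, -1, -1).
Common perpendicular direction n = (0, -1, -1) × (3, 4, -1) = (5, -3, 3).
With w = (2, -11, -2) − (-3, 8, 0) = (5, -19, -2), w · n = 76.
Distance = |w · n| / |n| = |76| / √43 ≈ 11.5899.

11.5899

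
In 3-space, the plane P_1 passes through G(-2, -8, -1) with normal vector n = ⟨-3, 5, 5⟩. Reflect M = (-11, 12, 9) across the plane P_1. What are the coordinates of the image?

(7, -18, -21)

P_1: n·r = n·G gives -3x + 5y + 5z = -39.
λ = (n·M − d)/|n|² = (138 − (-39))/59 = 3.
Reflection = M − 2λn = (-11, 12, 9) − 6·(-3, 5, 5) = (7, -18, -21).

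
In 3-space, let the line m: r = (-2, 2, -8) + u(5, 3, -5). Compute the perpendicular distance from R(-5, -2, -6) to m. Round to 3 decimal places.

Taking (-2, 2, -8) on m with direction v = (5, 3, -5): w = R − (-2, 2, -8) = (-3, -4, 2), and w × v = (14, -5, 11).
Distance = |w × v| / |v| = √342 / √59 ≈ 2.408.

2.408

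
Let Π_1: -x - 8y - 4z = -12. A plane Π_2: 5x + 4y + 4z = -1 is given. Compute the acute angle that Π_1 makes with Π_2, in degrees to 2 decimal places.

cos θ = |n₁·n₂| / (|n₁||n₂|) = |-53| / (√81 · √57).
θ = arccos(0.78000) ≈ 38.74°.

38.74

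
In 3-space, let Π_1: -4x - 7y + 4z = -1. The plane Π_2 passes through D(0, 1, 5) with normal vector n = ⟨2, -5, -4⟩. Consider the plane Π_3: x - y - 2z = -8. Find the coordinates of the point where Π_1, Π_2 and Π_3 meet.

Π_2: n·r = n·D gives 2x - 5y - 4z = -25.
Solving the 3×3 linear system -4x - 7y + 4z = -1, 2x - 5y - 4z = -25, x - y - 2z = -8 (e.g. by elimination or Cramer's rule, determinant = -12) gives (-5, 3, 0).

(-5, 3, 0)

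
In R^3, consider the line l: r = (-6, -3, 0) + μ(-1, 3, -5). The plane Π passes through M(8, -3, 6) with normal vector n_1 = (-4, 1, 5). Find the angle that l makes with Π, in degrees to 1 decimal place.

Π: n_1·r = n_1·M gives -4x + y + 5z = -5.
sin θ = |n·v| / (|n||v|) = |-18| / (√42 · √35) = 0.46948.
θ ≈ 28.0°.

28.0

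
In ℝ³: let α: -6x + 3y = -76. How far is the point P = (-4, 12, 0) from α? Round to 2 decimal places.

n·P − d = (-6)·(-4) + (3)·(12) + (0)·(0) − (-76) = 136; |n| = √45.
Distance = |136| / √45 = 136/√45 ≈ 20.27.

20.27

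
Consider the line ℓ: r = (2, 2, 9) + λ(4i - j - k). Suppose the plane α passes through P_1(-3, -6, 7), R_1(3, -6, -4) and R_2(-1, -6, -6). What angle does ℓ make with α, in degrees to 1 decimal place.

P_1R_1 = (6, 0, -11), P_1R_2 = (2, 0, -13); a normal to α is P_1R_1 × P_1R_2 = (0, 56, 0).
Using P_1: α has equation 56y = -336.
sin θ = |n·v| / (|n||v|) = |-56| / (√3136 · √18) = 0.23570.
θ ≈ 13.6°.

13.6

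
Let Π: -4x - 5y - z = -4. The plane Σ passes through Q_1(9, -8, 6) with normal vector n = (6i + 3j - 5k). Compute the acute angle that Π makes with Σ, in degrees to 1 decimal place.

51.2

Σ: n·r = n·Q_1 gives 6x + 3y - 5z = 0.
cos θ = |n₁·n₂| / (|n₁||n₂|) = |-34| / (√42 · √70).
θ = arccos(0.62705) ≈ 51.2°.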